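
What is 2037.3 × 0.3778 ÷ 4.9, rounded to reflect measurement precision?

2037.3 × 0.3778 ÷ 4.9 = 157.079987755…
Multiplication/division keeps the fewest significant figures: 2037.3 → 5 s.f., 0.3778 → 4 s.f., 4.9 → 2 s.f.; limit is 2.
Rounded to 2 significant figures: 1.6 × 10^2.

1.6 × 10^2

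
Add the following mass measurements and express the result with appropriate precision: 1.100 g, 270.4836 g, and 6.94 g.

278.52 g

1.100 g + 270.4836 g + 6.94 g = 278.5236 g.
Addition/subtraction keeps the fewest decimal places: 1.100 → 3 decimal places, 270.4836 → 4 decimal places, 6.94 → 2 decimal places; limit is 2.
Rounded to 2 decimal places: 278.52 g.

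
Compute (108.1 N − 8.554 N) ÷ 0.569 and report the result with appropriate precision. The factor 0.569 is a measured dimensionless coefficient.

175 N

108.1 N − 8.554 N = 99.546 N; the difference is limited to 1 decimal place (3 s.f.).
Carrying full precision, 99.546 ÷ 0.569 = 174.949033392… N; 0.569 has 3 s.f., so the result keeps min(3, 3) = 3 s.f.
Rounded to 3 significant figures: 175 N.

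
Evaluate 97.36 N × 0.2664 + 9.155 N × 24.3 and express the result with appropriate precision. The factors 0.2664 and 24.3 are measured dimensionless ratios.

248 N

97.36 × 0.2664 = 25.936704 → 25.94 N (4 s.f., last digit at the 10^-2 place).
9.155 × 24.3 = 222.4665 → 222 N (3 s.f., last digit at the 10^0 place).
Sum: 248.403204 N; keep the coarser place, 10^0.
Result: 248 N.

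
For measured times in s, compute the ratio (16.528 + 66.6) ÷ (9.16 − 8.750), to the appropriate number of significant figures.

2.0 × 10^2

16.528 + 66.6 = 83.128, limited to 1 d.p. → 3 s.f.; 9.16 − 8.750 = 0.410, limited to 2 d.p. → 2 s.f.
Carrying full precision, 83.128 ÷ 0.410 = 202.751219512…; keep min(3, 2) = 2 s.f.
Rounded to 2 significant figures: 2.0 × 10^2.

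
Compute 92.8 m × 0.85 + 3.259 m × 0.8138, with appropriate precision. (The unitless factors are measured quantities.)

92.8 × 0.85 = 78.88 → 79 m (2 s.f., last digit at the 10^0 place).
3.259 × 0.8138 = 2.6521742 → 2.652 m (4 s.f., last digit at the 10^-3 place).
Sum: 81.5321742 m; keep the coarser place, 10^0.
Result: 82 m.

82 m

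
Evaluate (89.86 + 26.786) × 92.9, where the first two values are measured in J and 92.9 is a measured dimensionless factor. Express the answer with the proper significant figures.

89.86 J + 26.786 J = 116.646 J; the sum is limited to 2 decimal places (5 s.f.).
Carrying full precision, 116.646 × 92.9 = 10836.4134 J; 92.9 has 3 s.f., so the result keeps min(5, 3) = 3 s.f.
Rounded to 3 significant figures: 1.08 × 10^4 J.

1.08 × 10^4 J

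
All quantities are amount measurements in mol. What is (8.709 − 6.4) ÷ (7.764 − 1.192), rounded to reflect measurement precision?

8.709 − 6.4 = 2.309, limited to 1 d.p. → 2 s.f.; 7.764 − 1.192 = 6.572, limited to 3 d.p. → 4 s.f.
Carrying full precision, 2.309 ÷ 6.572 = 0.351339013999…; keep min(2, 4) = 2 s.f.
Rounded to 2 significant figures: 0.35.

0.35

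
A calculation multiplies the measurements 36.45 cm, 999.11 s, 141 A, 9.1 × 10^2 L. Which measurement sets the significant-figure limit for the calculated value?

9.1 × 10^2 L

36.45 cm → 4 s.f.; 999.11 s → 5 s.f.; 141 A → 3 s.f.; 9.1 × 10^2 L → 2 s.f.
The fewest is 2 significant figures, from 9.1 × 10^2 L.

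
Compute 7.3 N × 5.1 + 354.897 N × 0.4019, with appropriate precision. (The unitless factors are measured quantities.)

7.3 × 5.1 = 37.23 → 37 N (2 s.f., last digit at the 10^0 place).
354.897 × 0.4019 = 142.6331043 → 142.6 N (4 s.f., last digit at the 10^-1 place).
Sum: 179.8631043 N; keep the coarser place, 10^0.
Result: 180. N.

180. N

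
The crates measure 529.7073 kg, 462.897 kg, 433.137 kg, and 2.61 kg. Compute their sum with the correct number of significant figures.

529.7073 kg + 462.897 kg + 433.137 kg + 2.61 kg = 1428.3513 kg.
Addition/subtraction keeps the fewest decimal places: 529.7073 → 4 decimal places, 462.897 → 3 decimal places, 433.137 → 3 decimal places, 2.61 → 2 decimal places; limit is 2.
Rounded to 2 decimal places: 1428.35 kg.

1428.35 kg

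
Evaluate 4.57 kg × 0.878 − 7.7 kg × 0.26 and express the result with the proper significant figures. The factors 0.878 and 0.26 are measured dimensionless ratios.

4.57 × 0.878 = 4.01246 → 4.01 kg (3 s.f., last digit at the 10^-2 place).
7.7 × 0.26 = 2.002 → 2.0 kg (2 s.f., last digit at the 10^-1 place).
Difference: 2.01046 kg; keep the coarser place, 10^-1.
Result: 2.0 kg.

2.0 kg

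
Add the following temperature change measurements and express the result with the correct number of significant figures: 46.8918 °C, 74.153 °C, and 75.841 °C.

46.8918 °C + 74.153 °C + 75.841 °C = 196.8858 °C.
Addition/subtraction keeps the fewest decimal places: 46.8918 → 4 decimal places, 74.153 → 3 decimal places, 75.841 → 3 decimal places; limit is 3.
Rounded to 3 decimal places: 1.96886 × 10^2 °C.

1.96886 × 10^2 °C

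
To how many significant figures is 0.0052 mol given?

2

0.0052: leading zeros are not significant.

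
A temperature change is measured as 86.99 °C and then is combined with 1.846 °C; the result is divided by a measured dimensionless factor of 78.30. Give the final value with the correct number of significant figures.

1.135 °C

86.99 °C + 1.846 °C = 88.836 °C; the sum is limited to 2 decimal places (4 s.f.).
Carrying full precision, 88.836 ÷ 78.30 = 1.13455938697… °C; 78.30 has 4 s.f., so the result keeps min(4, 4) = 4 s.f.
Rounded to 4 significant figures: 1.135 °C.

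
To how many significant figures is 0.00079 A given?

2

0.00079: leading zeros are not significant.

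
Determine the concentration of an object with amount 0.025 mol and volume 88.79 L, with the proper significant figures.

concentration = 0.025 mol ÷ 88.79 L = 0.000281563239104… mol/L.
0.025 has 2 significant figures; 88.79 has 4.
Division/multiplication keeps the fewest: 2 significant figures.
Rounded: 2.8 × 10^-4 mol/L.

2.8 × 10^-4 mol/L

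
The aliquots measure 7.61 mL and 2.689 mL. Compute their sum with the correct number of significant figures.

10.30 mL

7.61 mL + 2.689 mL = 10.299 mL.
Addition/subtraction keeps the fewest decimal places: 7.61 → 2 decimal places, 2.689 → 3 decimal places; limit is 2.
Rounded to 2 decimal places: 10.30 mL.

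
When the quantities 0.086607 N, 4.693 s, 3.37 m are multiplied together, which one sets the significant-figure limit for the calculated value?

3.37 m

0.086607 N → 5 s.f.; 4.693 s → 4 s.f.; 3.37 m → 3 s.f.
The fewest is 3 significant figures, from 3.37 m.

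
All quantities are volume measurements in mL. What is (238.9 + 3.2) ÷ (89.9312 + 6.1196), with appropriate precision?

2.521

238.9 + 3.2 = 242.1, limited to 1 d.p. → 4 s.f.; 89.9312 + 6.1196 = 96.0508, limited to 4 d.p. → 6 s.f.
Carrying full precision, 242.1 ÷ 96.0508 = 2.52054121361…; keep min(4, 6) = 4 s.f.
Rounded to 4 significant figures: 2.521.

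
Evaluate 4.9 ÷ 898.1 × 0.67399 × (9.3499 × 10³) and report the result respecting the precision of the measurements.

34

4.9 ÷ 898.1 × 0.67399 × (9.3499 × 10³) = 34.3820527724…
Multiplication/division keeps the fewest significant figures: 4.9 → 2 s.f., 898.1 → 4 s.f., 0.67399 → 5 s.f., 9.3499 × 10³ → 5 s.f.; limit is 2.
Rounded to 2 significant figures: 34.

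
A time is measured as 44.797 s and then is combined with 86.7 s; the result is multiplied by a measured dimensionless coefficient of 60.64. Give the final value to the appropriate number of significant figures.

7974 s

44.797 s + 86.7 s = 131.497 s; the sum is limited to 1 decimal place (4 s.f.).
Carrying full precision, 131.497 × 60.64 = 7973.97808 s; 60.64 has 4 s.f., so the result keeps min(4, 4) = 4 s.f.
Rounded to 4 significant figures: 7974 s.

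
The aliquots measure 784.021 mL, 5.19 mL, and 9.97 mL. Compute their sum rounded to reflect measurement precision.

784.021 mL + 5.19 mL + 9.97 mL = 799.181 mL.
Addition/subtraction keeps the fewest decimal places: 784.021 → 3 decimal places, 5.19 → 2 decimal places, 9.97 → 2 decimal places; limit is 2.
Rounded to 2 decimal places: 799.18 mL.

799.18 mL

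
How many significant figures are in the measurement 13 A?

2

13: every digit is nonzero and significant.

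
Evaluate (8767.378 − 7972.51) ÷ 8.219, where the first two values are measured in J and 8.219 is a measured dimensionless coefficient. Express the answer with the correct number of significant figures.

96.71 J

8767.378 J − 7972.51 J = 794.868 J; the difference is limited to 2 decimal places (5 s.f.).
Carrying full precision, 794.868 ÷ 8.219 = 96.7110354058… J; 8.219 has 4 s.f., so the result keeps min(5, 4) = 4 s.f.
Rounded to 4 significant figures: 96.71 J.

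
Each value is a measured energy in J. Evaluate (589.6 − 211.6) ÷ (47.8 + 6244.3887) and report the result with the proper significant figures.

0.06007

589.6 − 211.6 = 378.0, limited to 1 d.p. → 4 s.f.; 47.8 + 6244.3887 = 6292.1887, limited to 1 d.p. → 5 s.f.
Carrying full precision, 378.0 ÷ 6292.1887 = 0.0600744856873…; keep min(4, 5) = 4 s.f.
Rounded to 4 significant figures: 0.06007.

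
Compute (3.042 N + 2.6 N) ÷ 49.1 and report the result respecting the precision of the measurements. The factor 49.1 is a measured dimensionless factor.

3.042 N + 2.6 N = 5.642 N; the sum is limited to 1 decimal place (2 s.f.).
Carrying full precision, 5.642 ÷ 49.1 = 0.114908350305… N; 49.1 has 3 s.f., so the result keeps min(2, 3) = 2 s.f.
Rounded to 2 significant figures: 0.11 N.

0.11 N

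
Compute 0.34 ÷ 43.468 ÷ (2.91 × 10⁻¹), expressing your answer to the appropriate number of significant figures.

0.34 ÷ 43.468 ÷ (2.91 × 10⁻¹) = 0.0268791957239…
Multiplication/division keeps the fewest significant figures: 0.34 → 2 s.f., 43.468 → 5 s.f., 2.91 × 10⁻¹ → 3 s.f.; limit is 2.
Rounded to 2 significant figures: 0.027.

0.027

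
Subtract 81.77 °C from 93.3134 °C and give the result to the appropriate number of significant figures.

93.3134 °C − 81.77 °C = 11.5434 °C.
Addition/subtraction keeps the fewest decimal places: 93.3134 → 4 decimal places, 81.77 → 2 decimal places; limit is 2.
Rounded to 2 decimal places: 11.54 °C.

11.54 °C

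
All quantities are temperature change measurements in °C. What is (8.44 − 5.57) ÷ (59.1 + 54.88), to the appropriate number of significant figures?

0.0252

8.44 − 5.57 = 2.87, limited to 2 d.p. → 3 s.f.; 59.1 + 54.88 = 113.98, limited to 1 d.p. → 4 s.f.
Carrying full precision, 2.87 ÷ 113.98 = 0.0251798561151…; keep min(3, 4) = 3 s.f.
Rounded to 3 significant figures: 0.0252.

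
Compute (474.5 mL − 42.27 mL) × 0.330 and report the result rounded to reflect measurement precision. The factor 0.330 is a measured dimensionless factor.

474.5 mL − 42.27 mL = 432.23 mL; the difference is limited to 1 decimal place (4 s.f.).
Carrying full precision, 432.23 × 0.330 = 142.6359 mL; 0.330 has 3 s.f., so the result keeps min(4, 3) = 3 s.f.
Rounded to 3 significant figures: 143 mL.

143 mL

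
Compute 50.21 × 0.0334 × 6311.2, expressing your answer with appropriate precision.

50.21 × 0.0334 × 6311.2 = 10583.9707568
Multiplication/division keeps the fewest significant figures: 50.21 → 4 s.f., 0.0334 → 3 s.f., 6311.2 → 5 s.f.; limit is 3.
Rounded to 3 significant figures: 1.06 × 10⁴.

1.06 × 10⁴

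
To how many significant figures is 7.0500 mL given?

7.0500: trailing zeros after a decimal point are significant; zeros between nonzero digits are significant.

5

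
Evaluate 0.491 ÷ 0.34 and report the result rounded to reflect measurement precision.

1.4

0.491 ÷ 0.34 = 1.44411764706…
Multiplication/division keeps the fewest significant figures: 0.491 → 3 s.f., 0.34 → 2 s.f.; limit is 2.
Rounded to 2 significant figures: 1.4.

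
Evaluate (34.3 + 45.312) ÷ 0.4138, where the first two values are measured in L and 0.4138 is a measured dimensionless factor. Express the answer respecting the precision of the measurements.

34.3 L + 45.312 L = 79.612 L; the sum is limited to 1 decimal place (3 s.f.).
Carrying full precision, 79.612 ÷ 0.4138 = 192.392460126… L; 0.4138 has 4 s.f., so the result keeps min(3, 4) = 3 s.f.
Rounded to 3 significant figures: 192 L.

192 L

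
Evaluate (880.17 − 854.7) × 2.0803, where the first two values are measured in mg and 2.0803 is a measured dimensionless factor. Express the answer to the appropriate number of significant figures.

53.0 mg

880.17 mg − 854.7 mg = 25.47 mg; the difference is limited to 1 decimal place (3 s.f.).
Carrying full precision, 25.47 × 2.0803 = 52.985241 mg; 2.0803 has 5 s.f., so the result keeps min(3, 5) = 3 s.f.
Rounded to 3 significant figures: 53.0 mg.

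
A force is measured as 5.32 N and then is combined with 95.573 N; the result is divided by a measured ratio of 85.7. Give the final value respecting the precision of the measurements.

1.18 N

5.32 N + 95.573 N = 100.893 N; the sum is limited to 2 decimal places (5 s.f.).
Carrying full precision, 100.893 ÷ 85.7 = 1.17728121354… N; 85.7 has 3 s.f., so the result keeps min(5, 3) = 3 s.f.
Rounded to 3 significant figures: 1.18 N.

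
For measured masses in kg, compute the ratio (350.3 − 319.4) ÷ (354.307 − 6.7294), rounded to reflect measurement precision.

0.0889

350.3 − 319.4 = 30.9, limited to 1 d.p. → 3 s.f.; 354.307 − 6.7294 = 347.5776, limited to 3 d.p. → 6 s.f.
Carrying full precision, 30.9 ÷ 347.5776 = 0.0889010108822…; keep min(3, 6) = 3 s.f.
Rounded to 3 significant figures: 0.0889.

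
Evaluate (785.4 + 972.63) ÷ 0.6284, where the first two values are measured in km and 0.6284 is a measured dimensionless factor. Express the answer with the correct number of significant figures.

2798 km

785.4 km + 972.63 km = 1758.03 km; the sum is limited to 1 decimal place (5 s.f.).
Carrying full precision, 1758.03 ÷ 0.6284 = 2797.62889879… km; 0.6284 has 4 s.f., so the result keeps min(5, 4) = 4 s.f.
Rounded to 4 significant figures: 2798 km.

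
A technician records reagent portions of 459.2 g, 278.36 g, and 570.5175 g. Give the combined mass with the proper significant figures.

459.2 g + 278.36 g + 570.5175 g = 1308.0775 g.
Addition/subtraction keeps the fewest decimal places: 459.2 → 1 decimal place, 278.36 → 2 decimal places, 570.5175 → 4 decimal places; limit is 1.
Rounded to 1 decimal place: 1308.1 g.

1308.1 g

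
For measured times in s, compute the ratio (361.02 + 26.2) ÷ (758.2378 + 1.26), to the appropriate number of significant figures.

361.02 + 26.2 = 387.22, limited to 1 d.p. → 4 s.f.; 758.2378 + 1.26 = 759.4978, limited to 2 d.p. → 5 s.f.
Carrying full precision, 387.22 ÷ 759.4978 = 0.509836894853…; keep min(4, 5) = 4 s.f.
Rounded to 4 significant figures: 0.5098.

0.5098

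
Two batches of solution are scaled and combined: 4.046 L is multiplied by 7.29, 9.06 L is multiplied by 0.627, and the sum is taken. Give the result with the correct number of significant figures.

4.046 × 7.29 = 29.49534 → 29.5 L (3 s.f., last digit at the 10^-1 place).
9.06 × 0.627 = 5.68062 → 5.68 L (3 s.f., last digit at the 10^-2 place).
Sum: 35.17596 L; keep the coarser place, 10^-1.
Result: 35.2 L.

35.2 L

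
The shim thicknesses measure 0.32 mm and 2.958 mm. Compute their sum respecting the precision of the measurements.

0.32 mm + 2.958 mm = 3.278 mm.
Addition/subtraction keeps the fewest decimal places: 0.32 → 2 decimal places, 2.958 → 3 decimal places; limit is 2.
Rounded to 2 decimal places: 3.28 mm.

3.28 mm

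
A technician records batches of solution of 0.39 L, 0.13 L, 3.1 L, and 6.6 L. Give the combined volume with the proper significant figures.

0.39 L + 0.13 L + 3.1 L + 6.6 L = 10.22 L.
Addition/subtraction keeps the fewest decimal places: 0.39 → 2 decimal places, 0.13 → 2 decimal places, 3.1 → 1 decimal place, 6.6 → 1 decimal place; limit is 1.
Rounded to 1 decimal place: 10.2 L.

10.2 L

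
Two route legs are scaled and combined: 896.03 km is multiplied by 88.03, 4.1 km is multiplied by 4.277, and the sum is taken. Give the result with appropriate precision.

7.890 × 10⁴ km

896.03 × 88.03 = 78877.5209 → 7.888 × 10⁴ km (4 s.f., last digit at the 10^1 place).
4.1 × 4.277 = 17.5357 → 18 km (2 s.f., last digit at the 10^0 place).
Sum: 78895.0566 km; keep the coarser place, 10^1.
Result: 7.890 × 10⁴ km.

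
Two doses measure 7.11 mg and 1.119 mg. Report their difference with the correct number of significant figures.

7.11 mg − 1.119 mg = 5.991 mg.
Addition/subtraction keeps the fewest decimal places: 7.11 → 2 decimal places, 1.119 → 3 decimal places; limit is 2.
Rounded to 2 decimal places: 5.99 mg.

5.99 mg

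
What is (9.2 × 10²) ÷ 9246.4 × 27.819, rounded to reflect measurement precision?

2.8

(9.2 × 10²) ÷ 9246.4 × 27.819 = 2.76793995501…
Multiplication/division keeps the fewest significant figures: 9.2 × 10² → 2 s.f., 9246.4 → 5 s.f., 27.819 → 5 s.f.; limit is 2.
Rounded to 2 significant figures: 2.8.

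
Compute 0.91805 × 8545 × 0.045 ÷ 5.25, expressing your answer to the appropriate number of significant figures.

0.91805 × 8545 × 0.045 ÷ 5.25 = 67.240605
Multiplication/division keeps the fewest significant figures: 0.91805 → 5 s.f., 8545 → 4 s.f., 0.045 → 2 s.f., 5.25 → 3 s.f.; limit is 2.
Rounded to 2 significant figures: 67.

67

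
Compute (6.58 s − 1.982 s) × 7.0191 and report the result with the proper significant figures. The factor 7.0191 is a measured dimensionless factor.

32.3 s

6.58 s − 1.982 s = 4.598 s; the difference is limited to 2 decimal places (3 s.f.).
Carrying full precision, 4.598 × 7.0191 = 32.2738218 s; 7.0191 has 5 s.f., so the result keeps min(3, 5) = 3 s.f.
Rounded to 3 significant figures: 32.3 s.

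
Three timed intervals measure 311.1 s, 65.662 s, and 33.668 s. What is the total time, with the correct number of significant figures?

311.1 s + 65.662 s + 33.668 s = 410.430 s.
Addition/subtraction keeps the fewest decimal places: 311.1 → 1 decimal place, 65.662 → 3 decimal places, 33.668 → 3 decimal places; limit is 1.
Rounded to 1 decimal place: 410.4 s.

410.4 s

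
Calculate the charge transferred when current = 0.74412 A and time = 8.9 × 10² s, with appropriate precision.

charge transferred = 0.74412 A × 8.9 × 10² s = 662.2668 C.
0.74412 has 5 significant figures; 8.9 × 10² has 2.
Division/multiplication keeps the fewest: 2 significant figures.
Rounded: 6.6 × 10² C.

6.6 × 10² C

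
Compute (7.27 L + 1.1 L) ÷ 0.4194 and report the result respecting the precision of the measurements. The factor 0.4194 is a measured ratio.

7.27 L + 1.1 L = 8.37 L; the sum is limited to 1 decimal place (2 s.f.).
Carrying full precision, 8.37 ÷ 0.4194 = 19.9570815451… L; 0.4194 has 4 s.f., so the result keeps min(2, 4) = 2 s.f.
Rounded to 2 significant figures: 20. L.

20. L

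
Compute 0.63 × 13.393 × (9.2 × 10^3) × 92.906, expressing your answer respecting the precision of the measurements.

0.63 × 13.393 × (9.2 × 10^3) × 92.906 = 7211905.17617…
Multiplication/division keeps the fewest significant figures: 0.63 → 2 s.f., 13.393 → 5 s.f., 9.2 × 10^3 → 2 s.f., 92.906 → 5 s.f.; limit is 2.
Rounded to 2 significant figures: 7.2 × 10^6.

7.2 × 10^6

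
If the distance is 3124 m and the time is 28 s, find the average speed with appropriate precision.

1.1 × 10² m/s

average speed = 3124 m ÷ 28 s = 111.571428571… m/s.
3124 has 4 significant figures; 28 has 2.
Division/multiplication keeps the fewest: 2 significant figures.
Rounded: 1.1 × 10² m/s.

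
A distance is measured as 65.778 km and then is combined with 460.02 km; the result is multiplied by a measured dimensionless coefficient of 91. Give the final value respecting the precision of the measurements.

65.778 km + 460.02 km = 525.798 km; the sum is limited to 2 decimal places (5 s.f.).
Carrying full precision, 525.798 × 91 = 47847.618 km; 91 has 2 s.f., so the result keeps min(5, 2) = 2 s.f.
Rounded to 2 significant figures: 4.8 × 10^4 km.

4.8 × 10^4 km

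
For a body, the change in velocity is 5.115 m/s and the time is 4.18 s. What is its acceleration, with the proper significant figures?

1.22 m/s²

acceleration = 5.115 m/s ÷ 4.18 s = 1.22368421053… m/s².
5.115 has 4 significant figures; 4.18 has 3.
Division/multiplication keeps the fewest: 3 significant figures.
Rounded: 1.22 m/s².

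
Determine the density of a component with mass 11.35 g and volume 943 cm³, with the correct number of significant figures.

0.0120 g/cm³

density = 11.35 g ÷ 943 cm³ = 0.0120360551432… g/cm³.
11.35 has 4 significant figures; 943 has 3.
Division/multiplication keeps the fewest: 3 significant figures.
Rounded: 0.0120 g/cm³.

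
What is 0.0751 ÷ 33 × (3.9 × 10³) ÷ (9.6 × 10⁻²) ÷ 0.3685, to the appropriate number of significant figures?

2.5 × 10²

0.0751 ÷ 33 × (3.9 × 10³) ÷ (9.6 × 10⁻²) ÷ 0.3685 = 250.889149295…
Multiplication/division keeps the fewest significant figures: 0.0751 → 3 s.f., 33 → 2 s.f., 3.9 × 10³ → 2 s.f., 9.6 × 10⁻² → 2 s.f., 0.3685 → 4 s.f.; limit is 2.
Rounded to 2 significant figures: 2.5 × 10².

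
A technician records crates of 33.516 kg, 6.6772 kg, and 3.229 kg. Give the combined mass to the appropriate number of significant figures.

33.516 kg + 6.6772 kg + 3.229 kg = 43.4222 kg.
Addition/subtraction keeps the fewest decimal places: 33.516 → 3 decimal places, 6.6772 → 4 decimal places, 3.229 → 3 decimal places; limit is 3.
Rounded to 3 decimal places: 43.422 kg.

43.422 kg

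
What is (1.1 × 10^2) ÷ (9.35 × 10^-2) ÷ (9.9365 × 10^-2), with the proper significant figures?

1.2 × 10^4

(1.1 × 10^2) ÷ (9.35 × 10^-2) ÷ (9.9365 × 10^-2) = 11839.8891786…
Multiplication/division keeps the fewest significant figures: 1.1 × 10^2 → 2 s.f., 9.35 × 10^-2 → 3 s.f., 9.9365 × 10^-2 → 5 s.f.; limit is 2.
Rounded to 2 significant figures: 1.2 × 10^4.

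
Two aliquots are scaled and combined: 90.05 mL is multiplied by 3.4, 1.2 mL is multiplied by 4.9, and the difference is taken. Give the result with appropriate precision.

3.0 × 10² mL

90.05 × 3.4 = 306.17 → 3.1 × 10² mL (2 s.f., last digit at the 10^1 place).
1.2 × 4.9 = 5.88 → 5.9 mL (2 s.f., last digit at the 10^-1 place).
Difference: 300.29 mL; keep the coarser place, 10^1.
Result: 3.0 × 10² mL.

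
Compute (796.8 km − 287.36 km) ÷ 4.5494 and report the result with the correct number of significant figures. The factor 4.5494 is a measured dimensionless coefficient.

112.0 km

796.8 km − 287.36 km = 509.44 km; the difference is limited to 1 decimal place (4 s.f.).
Carrying full precision, 509.44 ÷ 4.5494 = 111.979601706… km; 4.5494 has 5 s.f., so the result keeps min(4, 5) = 4 s.f.
Rounded to 4 significant figures: 112.0 km.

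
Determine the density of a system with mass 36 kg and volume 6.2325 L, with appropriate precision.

5.8 kg/L

density = 36 kg ÷ 6.2325 L = 5.7761732852… kg/L.
36 has 2 significant figures; 6.2325 has 5.
Division/multiplication keeps the fewest: 2 significant figures.
Rounded: 5.8 kg/L.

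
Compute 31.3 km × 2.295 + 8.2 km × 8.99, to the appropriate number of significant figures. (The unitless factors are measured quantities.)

31.3 × 2.295 = 71.8335 → 71.8 km (3 s.f., last digit at the 10^-1 place).
8.2 × 8.99 = 73.718 → 74 km (2 s.f., last digit at the 10^0 place).
Sum: 145.5515 km; keep the coarser place, 10^0.
Result: 146 km.

146 km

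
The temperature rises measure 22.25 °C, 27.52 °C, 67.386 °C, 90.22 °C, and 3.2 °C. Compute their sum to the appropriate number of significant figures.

22.25 °C + 27.52 °C + 67.386 °C + 90.22 °C + 3.2 °C = 210.576 °C.
Addition/subtraction keeps the fewest decimal places: 22.25 → 2 decimal places, 27.52 → 2 decimal places, 67.386 → 3 decimal places, 90.22 → 2 decimal places, 3.2 → 1 decimal place; limit is 1.
Rounded to 1 decimal place: 210.6 °C.

210.6 °C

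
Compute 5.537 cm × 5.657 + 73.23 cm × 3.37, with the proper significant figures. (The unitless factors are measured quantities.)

5.537 × 5.657 = 31.322809 → 31.32 cm (4 s.f., last digit at the 10^-2 place).
73.23 × 3.37 = 246.7851 → 247 cm (3 s.f., last digit at the 10^0 place).
Sum: 278.107909 cm; keep the coarser place, 10^0.
Result: 278 cm.

278 cm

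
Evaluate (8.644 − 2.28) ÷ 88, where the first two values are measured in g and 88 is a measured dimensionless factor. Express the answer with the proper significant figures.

0.072 g

8.644 g − 2.28 g = 6.364 g; the difference is limited to 2 decimal places (3 s.f.).
Carrying full precision, 6.364 ÷ 88 = 0.0723181818182… g; 88 has 2 s.f., so the result keeps min(3, 2) = 2 s.f.
Rounded to 2 significant figures: 0.072 g.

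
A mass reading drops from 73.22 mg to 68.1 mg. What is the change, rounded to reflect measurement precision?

5.1 mg

73.22 mg − 68.1 mg = 5.12 mg.
Addition/subtraction keeps the fewest decimal places: 73.22 → 2 decimal places, 68.1 → 1 decimal place; limit is 1.
Rounded to 1 decimal place: 5.1 mg.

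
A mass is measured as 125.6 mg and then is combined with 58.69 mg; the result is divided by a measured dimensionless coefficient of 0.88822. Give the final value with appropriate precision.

207.5 mg

125.6 mg + 58.69 mg = 184.29 mg; the sum is limited to 1 decimal place (4 s.f.).
Carrying full precision, 184.29 ÷ 0.88822 = 207.482380491… mg; 0.88822 has 5 s.f., so the result keeps min(4, 5) = 4 s.f.
Rounded to 4 significant figures: 207.5 mg.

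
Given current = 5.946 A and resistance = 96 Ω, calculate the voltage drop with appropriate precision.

5.7 × 10^2 V

voltage drop = 5.946 A × 96 Ω = 570.816 V.
5.946 has 4 significant figures; 96 has 2.
Division/multiplication keeps the fewest: 2 significant figures.
Rounded: 5.7 × 10^2 V.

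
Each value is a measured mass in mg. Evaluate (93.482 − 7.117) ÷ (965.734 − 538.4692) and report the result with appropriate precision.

93.482 − 7.117 = 86.365, limited to 3 d.p. → 5 s.f.; 965.734 − 538.4692 = 427.2648, limited to 3 d.p. → 6 s.f.
Carrying full precision, 86.365 ÷ 427.2648 = 0.202134601306…; keep min(5, 6) = 5 s.f.
Rounded to 5 significant figures: 0.20213.

0.20213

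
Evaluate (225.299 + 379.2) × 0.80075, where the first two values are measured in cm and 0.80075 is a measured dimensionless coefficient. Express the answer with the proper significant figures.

225.299 cm + 379.2 cm = 604.499 cm; the sum is limited to 1 decimal place (4 s.f.).
Carrying full precision, 604.499 × 0.80075 = 484.05257425 cm; 0.80075 has 5 s.f., so the result keeps min(4, 5) = 4 s.f.
Rounded to 4 significant figures: 484.1 cm.

484.1 cm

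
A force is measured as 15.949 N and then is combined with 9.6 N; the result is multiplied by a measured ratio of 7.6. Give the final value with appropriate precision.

15.949 N + 9.6 N = 25.549 N; the sum is limited to 1 decimal place (3 s.f.).
Carrying full precision, 25.549 × 7.6 = 194.1724 N; 7.6 has 2 s.f., so the result keeps min(3, 2) = 2 s.f.
Rounded to 2 significant figures: 1.9 × 10^2 N.

1.9 × 10^2 N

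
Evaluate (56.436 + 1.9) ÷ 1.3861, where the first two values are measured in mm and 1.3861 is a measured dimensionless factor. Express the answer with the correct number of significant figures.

42.1 mm

56.436 mm + 1.9 mm = 58.336 mm; the sum is limited to 1 decimal place (3 s.f.).
Carrying full precision, 58.336 ÷ 1.3861 = 42.0864295505… mm; 1.3861 has 5 s.f., so the result keeps min(3, 5) = 3 s.f.
Rounded to 3 significant figures: 42.1 mm.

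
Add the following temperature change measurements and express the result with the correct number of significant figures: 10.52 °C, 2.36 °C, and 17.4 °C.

10.52 °C + 2.36 °C + 17.4 °C = 30.28 °C.
Addition/subtraction keeps the fewest decimal places: 10.52 → 2 decimal places, 2.36 → 2 decimal places, 17.4 → 1 decimal place; limit is 1.
Rounded to 1 decimal place: 30.3 °C.

30.3 °C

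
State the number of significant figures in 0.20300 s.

5

0.20300: leading zeros are not significant; trailing zeros after a decimal point are significant; zeros between nonzero digits are significant.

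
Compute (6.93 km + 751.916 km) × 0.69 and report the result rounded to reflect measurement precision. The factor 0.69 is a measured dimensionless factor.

6.93 km + 751.916 km = 758.846 km; the sum is limited to 2 decimal places (5 s.f.).
Carrying full precision, 758.846 × 0.69 = 523.60374 km; 0.69 has 2 s.f., so the result keeps min(5, 2) = 2 s.f.
Rounded to 2 significant figures: 5.2 × 10^2 km.

5.2 × 10^2 km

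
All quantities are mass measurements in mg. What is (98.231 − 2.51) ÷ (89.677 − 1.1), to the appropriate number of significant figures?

98.231 − 2.51 = 95.721, limited to 2 d.p. → 4 s.f.; 89.677 − 1.1 = 88.577, limited to 1 d.p. → 3 s.f.
Carrying full precision, 95.721 ÷ 88.577 = 1.08065299118…; keep min(4, 3) = 3 s.f.
Rounded to 3 significant figures: 1.08.

1.08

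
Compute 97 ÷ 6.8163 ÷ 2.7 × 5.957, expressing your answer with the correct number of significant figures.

97 ÷ 6.8163 ÷ 2.7 × 5.957 = 31.3969075218…
Multiplication/division keeps the fewest significant figures: 97 → 2 s.f., 6.8163 → 5 s.f., 2.7 → 2 s.f., 5.957 → 4 s.f.; limit is 2.
Rounded to 2 significant figures: 31.

31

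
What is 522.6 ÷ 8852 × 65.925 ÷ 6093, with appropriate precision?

522.6 ÷ 8852 × 65.925 ÷ 6093 = 0.000638773602474…
Multiplication/division keeps the fewest significant figures: 522.6 → 4 s.f., 8852 → 4 s.f., 65.925 → 5 s.f., 6093 → 4 s.f.; limit is 4.
Rounded to 4 significant figures: 6.388 × 10^-4.

6.388 × 10^-4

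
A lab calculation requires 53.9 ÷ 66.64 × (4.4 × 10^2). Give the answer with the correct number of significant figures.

53.9 ÷ 66.64 × (4.4 × 10^2) = 355.882352941…
Multiplication/division keeps the fewest significant figures: 53.9 → 3 s.f., 66.64 → 4 s.f., 4.4 × 10^2 → 2 s.f.; limit is 2.
Rounded to 2 significant figures: 3.6 × 10^2.

3.6 × 10^2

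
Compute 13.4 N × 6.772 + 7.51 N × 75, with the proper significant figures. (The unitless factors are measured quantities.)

13.4 × 6.772 = 90.7448 → 90.7 N (3 s.f., last digit at the 10^-1 place).
7.51 × 75 = 563.25 → 5.6 × 10² N (2 s.f., last digit at the 10^1 place).
Sum: 653.9948 N; keep the coarser place, 10^1.
Result: 6.5 × 10² N.

6.5 × 10² N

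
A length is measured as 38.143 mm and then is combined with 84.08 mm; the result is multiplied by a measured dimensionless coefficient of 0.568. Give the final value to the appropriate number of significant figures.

38.143 mm + 84.08 mm = 122.223 mm; the sum is limited to 2 decimal places (5 s.f.).
Carrying full precision, 122.223 × 0.568 = 69.422664 mm; 0.568 has 3 s.f., so the result keeps min(5, 3) = 3 s.f.
Rounded to 3 significant figures: 69.4 mm.

69.4 mm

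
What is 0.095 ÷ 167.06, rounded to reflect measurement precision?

5.7 × 10^-4

0.095 ÷ 167.06 = 0.000568657967197…
Multiplication/division keeps the fewest significant figures: 0.095 → 2 s.f., 167.06 → 5 s.f.; limit is 2.
Rounded to 2 significant figures: 5.7 × 10^-4.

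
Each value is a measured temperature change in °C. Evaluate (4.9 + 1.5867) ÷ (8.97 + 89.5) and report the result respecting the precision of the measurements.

6.6 × 10⁻²

4.9 + 1.5867 = 6.4867, limited to 1 d.p. → 2 s.f.; 8.97 + 89.5 = 98.47, limited to 1 d.p. → 3 s.f.
Carrying full precision, 6.4867 ÷ 98.47 = 0.065874885752…; keep min(2, 3) = 2 s.f.
Rounded to 2 significant figures: 6.6 × 10⁻².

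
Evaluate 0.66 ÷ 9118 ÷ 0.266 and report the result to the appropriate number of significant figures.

0.66 ÷ 9118 ÷ 0.266 = 0.000272121409028…
Multiplication/division keeps the fewest significant figures: 0.66 → 2 s.f., 9118 → 4 s.f., 0.266 → 3 s.f.; limit is 2.
Rounded to 2 significant figures: 2.7 × 10⁻⁴.

2.7 × 10⁻⁴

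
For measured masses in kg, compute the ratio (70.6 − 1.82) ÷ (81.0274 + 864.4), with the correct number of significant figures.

0.0728

70.6 − 1.82 = 68.78, limited to 1 d.p. → 3 s.f.; 81.0274 + 864.4 = 945.4274, limited to 1 d.p. → 4 s.f.
Carrying full precision, 68.78 ÷ 945.4274 = 0.0727501656923…; keep min(3, 4) = 3 s.f.
Rounded to 3 significant figures: 0.0728.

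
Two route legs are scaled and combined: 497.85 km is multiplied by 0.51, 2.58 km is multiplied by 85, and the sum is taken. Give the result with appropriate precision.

4.7 × 10² km

497.85 × 0.51 = 253.9035 → 2.5 × 10² km (2 s.f., last digit at the 10^1 place).
2.58 × 85 = 219.3 → 2.2 × 10² km (2 s.f., last digit at the 10^1 place).
Sum: 473.2035 km; keep the coarser place, 10^1.
Result: 4.7 × 10² km.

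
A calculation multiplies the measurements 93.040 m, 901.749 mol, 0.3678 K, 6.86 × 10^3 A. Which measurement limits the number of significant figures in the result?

6.86 × 10^3 A

93.040 m → 5 s.f.; 901.749 mol → 6 s.f.; 0.3678 K → 4 s.f.; 6.86 × 10^3 A → 3 s.f.
The fewest is 3 significant figures, from 6.86 × 10^3 A.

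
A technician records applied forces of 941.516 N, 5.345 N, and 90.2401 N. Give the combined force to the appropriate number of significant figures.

1.037101 × 10^3 N

941.516 N + 5.345 N + 90.2401 N = 1037.1011 N.
Addition/subtraction keeps the fewest decimal places: 941.516 → 3 decimal places, 5.345 → 3 decimal places, 90.2401 → 4 decimal places; limit is 3.
Rounded to 3 decimal places: 1.037101 × 10^3 N.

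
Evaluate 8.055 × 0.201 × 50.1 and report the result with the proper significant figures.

81.1

8.055 × 0.201 × 50.1 = 81.1146555
Multiplication/division keeps the fewest significant figures: 8.055 → 4 s.f., 0.201 → 3 s.f., 50.1 → 3 s.f.; limit is 3.
Rounded to 3 significant figures: 81.1.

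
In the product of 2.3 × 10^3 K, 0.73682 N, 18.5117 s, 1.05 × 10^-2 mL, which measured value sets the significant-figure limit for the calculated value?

2.3 × 10^3 K

2.3 × 10^3 K → 2 s.f.; 0.73682 N → 5 s.f.; 18.5117 s → 6 s.f.; 1.05 × 10^-2 mL → 3 s.f.
The fewest is 2 significant figures, from 2.3 × 10^3 K.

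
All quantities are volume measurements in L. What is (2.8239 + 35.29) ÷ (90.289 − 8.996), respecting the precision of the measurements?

2.8239 + 35.29 = 38.1139, limited to 2 d.p. → 4 s.f.; 90.289 − 8.996 = 81.293, limited to 3 d.p. → 5 s.f.
Carrying full precision, 38.1139 ÷ 81.293 = 0.468846026103…; keep min(4, 5) = 4 s.f.
Rounded to 4 significant figures: 0.4688.

0.4688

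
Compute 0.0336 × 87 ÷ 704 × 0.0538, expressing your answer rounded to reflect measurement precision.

2.2 × 10^-4

0.0336 × 87 ÷ 704 × 0.0538 = 0.000223392272727…
Multiplication/division keeps the fewest significant figures: 0.0336 → 3 s.f., 87 → 2 s.f., 704 → 3 s.f., 0.0538 → 3 s.f.; limit is 2.
Rounded to 2 significant figures: 2.2 × 10^-4.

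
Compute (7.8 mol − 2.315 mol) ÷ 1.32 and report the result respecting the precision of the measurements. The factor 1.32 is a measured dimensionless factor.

4.2 mol

7.8 mol − 2.315 mol = 5.485 mol; the difference is limited to 1 decimal place (2 s.f.).
Carrying full precision, 5.485 ÷ 1.32 = 4.1553030303… mol; 1.32 has 3 s.f., so the result keeps min(2, 3) = 2 s.f.
Rounded to 2 significant figures: 4.2 mol.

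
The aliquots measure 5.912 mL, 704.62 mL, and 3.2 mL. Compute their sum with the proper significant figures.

5.912 mL + 704.62 mL + 3.2 mL = 713.732 mL.
Addition/subtraction keeps the fewest decimal places: 5.912 → 3 decimal places, 704.62 → 2 decimal places, 3.2 → 1 decimal place; limit is 1.
Rounded to 1 decimal place: 713.7 mL.

713.7 mL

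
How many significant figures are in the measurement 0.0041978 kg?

0.0041978: leading zeros are not significant.

5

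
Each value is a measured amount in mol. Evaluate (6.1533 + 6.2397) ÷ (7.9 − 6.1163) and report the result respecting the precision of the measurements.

6.1533 + 6.2397 = 12.3930, limited to 4 d.p. → 6 s.f.; 7.9 − 6.1163 = 1.7837, limited to 1 d.p. → 2 s.f.
Carrying full precision, 12.3930 ÷ 1.7837 = 6.94791725066…; keep min(6, 2) = 2 s.f.
Rounded to 2 significant figures: 6.9.

6.9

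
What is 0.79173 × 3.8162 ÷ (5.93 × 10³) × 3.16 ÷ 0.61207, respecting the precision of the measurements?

0.00263

0.79173 × 3.8162 ÷ (5.93 × 10³) × 3.16 ÷ 0.61207 = 0.00263050737872…
Multiplication/division keeps the fewest significant figures: 0.79173 → 5 s.f., 3.8162 → 5 s.f., 5.93 × 10³ → 3 s.f., 3.16 → 3 s.f., 0.61207 → 5 s.f.; limit is 3.
Rounded to 3 significant figures: 0.00263.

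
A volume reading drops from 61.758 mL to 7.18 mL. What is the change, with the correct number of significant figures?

54.58 mL

61.758 mL − 7.18 mL = 54.578 mL.
Addition/subtraction keeps the fewest decimal places: 61.758 → 3 decimal places, 7.18 → 2 decimal places; limit is 2.
Rounded to 2 decimal places: 54.58 mL.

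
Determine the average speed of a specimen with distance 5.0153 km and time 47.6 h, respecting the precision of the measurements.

0.105 km/h

average speed = 5.0153 km ÷ 47.6 h = 0.105363445378… km/h.
5.0153 has 5 significant figures; 47.6 has 3.
Division/multiplication keeps the fewest: 3 significant figures.
Rounded: 0.105 km/h.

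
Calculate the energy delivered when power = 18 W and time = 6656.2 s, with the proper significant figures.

1.2 × 10^5 J

energy delivered = 18 W × 6656.2 s = 119811.6 J.
18 has 2 significant figures; 6656.2 has 5.
Division/multiplication keeps the fewest: 2 significant figures.
Rounded: 1.2 × 10^5 J.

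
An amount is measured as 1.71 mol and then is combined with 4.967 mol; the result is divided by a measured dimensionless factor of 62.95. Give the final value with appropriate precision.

0.106 mol

1.71 mol + 4.967 mol = 6.677 mol; the sum is limited to 2 decimal places (3 s.f.).
Carrying full precision, 6.677 ÷ 62.95 = 0.106068308181… mol; 62.95 has 4 s.f., so the result keeps min(3, 4) = 3 s.f.
Rounded to 3 significant figures: 0.106 mol.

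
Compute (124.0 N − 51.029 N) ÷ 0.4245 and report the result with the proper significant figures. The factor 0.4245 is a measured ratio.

172 N

124.0 N − 51.029 N = 72.971 N; the difference is limited to 1 decimal place (3 s.f.).
Carrying full precision, 72.971 ÷ 0.4245 = 171.898704358… N; 0.4245 has 4 s.f., so the result keeps min(3, 4) = 3 s.f.
Rounded to 3 significant figures: 172 N.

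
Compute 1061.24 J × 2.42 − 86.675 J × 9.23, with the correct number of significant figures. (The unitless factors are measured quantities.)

1061.24 × 2.42 = 2568.2008 → 2.57 × 10^3 J (3 s.f., last digit at the 10^1 place).
86.675 × 9.23 = 800.01025 → 8.00 × 10^2 J (3 s.f., last digit at the 10^0 place).
Difference: 1768.19055 J; keep the coarser place, 10^1.
Result: 1.77 × 10^3 J.

1.77 × 10^3 J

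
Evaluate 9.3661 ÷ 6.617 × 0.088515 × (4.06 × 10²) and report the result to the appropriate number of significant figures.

50.9

9.3661 ÷ 6.617 × 0.088515 × (4.06 × 10²) = 50.86751982…
Multiplication/division keeps the fewest significant figures: 9.3661 → 5 s.f., 6.617 → 4 s.f., 0.088515 → 5 s.f., 4.06 × 10² → 3 s.f.; limit is 3.
Rounded to 3 significant figures: 50.9.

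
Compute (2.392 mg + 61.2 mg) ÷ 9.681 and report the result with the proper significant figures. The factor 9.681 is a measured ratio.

6.57 mg

2.392 mg + 61.2 mg = 63.592 mg; the sum is limited to 1 decimal place (3 s.f.).
Carrying full precision, 63.592 ÷ 9.681 = 6.56874289846… mg; 9.681 has 4 s.f., so the result keeps min(3, 4) = 3 s.f.
Rounded to 3 significant figures: 6.57 mg.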